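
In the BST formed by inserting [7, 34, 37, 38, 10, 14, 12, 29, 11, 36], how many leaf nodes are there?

Tree built from: [7, 34, 37, 38, 10, 14, 12, 29, 11, 36]
Tree (level-order array): [7, None, 34, 10, 37, None, 14, 36, 38, 12, 29, None, None, None, None, 11]
Rule: A leaf has 0 children.
Per-node child counts:
  node 7: 1 child(ren)
  node 34: 2 child(ren)
  node 10: 1 child(ren)
  node 14: 2 child(ren)
  node 12: 1 child(ren)
  node 11: 0 child(ren)
  node 29: 0 child(ren)
  node 37: 2 child(ren)
  node 36: 0 child(ren)
  node 38: 0 child(ren)
Matching nodes: [11, 29, 36, 38]
Count of leaf nodes: 4


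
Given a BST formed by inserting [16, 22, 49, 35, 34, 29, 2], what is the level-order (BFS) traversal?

Tree insertion order: [16, 22, 49, 35, 34, 29, 2]
Tree (level-order array): [16, 2, 22, None, None, None, 49, 35, None, 34, None, 29]
BFS from the root, enqueuing left then right child of each popped node:
  queue [16] -> pop 16, enqueue [2, 22], visited so far: [16]
  queue [2, 22] -> pop 2, enqueue [none], visited so far: [16, 2]
  queue [22] -> pop 22, enqueue [49], visited so far: [16, 2, 22]
  queue [49] -> pop 49, enqueue [35], visited so far: [16, 2, 22, 49]
  queue [35] -> pop 35, enqueue [34], visited so far: [16, 2, 22, 49, 35]
  queue [34] -> pop 34, enqueue [29], visited so far: [16, 2, 22, 49, 35, 34]
  queue [29] -> pop 29, enqueue [none], visited so far: [16, 2, 22, 49, 35, 34, 29]
Result: [16, 2, 22, 49, 35, 34, 29]


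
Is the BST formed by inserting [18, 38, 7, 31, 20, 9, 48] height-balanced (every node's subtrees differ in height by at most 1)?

Tree (level-order array): [18, 7, 38, None, 9, 31, 48, None, None, 20]
Definition: a tree is height-balanced if, at every node, |h(left) - h(right)| <= 1 (empty subtree has height -1).
Bottom-up per-node check:
  node 9: h_left=-1, h_right=-1, diff=0 [OK], height=0
  node 7: h_left=-1, h_right=0, diff=1 [OK], height=1
  node 20: h_left=-1, h_right=-1, diff=0 [OK], height=0
  node 31: h_left=0, h_right=-1, diff=1 [OK], height=1
  node 48: h_left=-1, h_right=-1, diff=0 [OK], height=0
  node 38: h_left=1, h_right=0, diff=1 [OK], height=2
  node 18: h_left=1, h_right=2, diff=1 [OK], height=3
All nodes satisfy the balance condition.
Result: Balanced


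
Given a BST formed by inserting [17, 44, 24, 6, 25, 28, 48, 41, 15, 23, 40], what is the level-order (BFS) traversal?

Tree insertion order: [17, 44, 24, 6, 25, 28, 48, 41, 15, 23, 40]
Tree (level-order array): [17, 6, 44, None, 15, 24, 48, None, None, 23, 25, None, None, None, None, None, 28, None, 41, 40]
BFS from the root, enqueuing left then right child of each popped node:
  queue [17] -> pop 17, enqueue [6, 44], visited so far: [17]
  queue [6, 44] -> pop 6, enqueue [15], visited so far: [17, 6]
  queue [44, 15] -> pop 44, enqueue [24, 48], visited so far: [17, 6, 44]
  queue [15, 24, 48] -> pop 15, enqueue [none], visited so far: [17, 6, 44, 15]
  queue [24, 48] -> pop 24, enqueue [23, 25], visited so far: [17, 6, 44, 15, 24]
  queue [48, 23, 25] -> pop 48, enqueue [none], visited so far: [17, 6, 44, 15, 24, 48]
  queue [23, 25] -> pop 23, enqueue [none], visited so far: [17, 6, 44, 15, 24, 48, 23]
  queue [25] -> pop 25, enqueue [28], visited so far: [17, 6, 44, 15, 24, 48, 23, 25]
  queue [28] -> pop 28, enqueue [41], visited so far: [17, 6, 44, 15, 24, 48, 23, 25, 28]
  queue [41] -> pop 41, enqueue [40], visited so far: [17, 6, 44, 15, 24, 48, 23, 25, 28, 41]
  queue [40] -> pop 40, enqueue [none], visited so far: [17, 6, 44, 15, 24, 48, 23, 25, 28, 41, 40]
Result: [17, 6, 44, 15, 24, 48, 23, 25, 28, 41, 40]


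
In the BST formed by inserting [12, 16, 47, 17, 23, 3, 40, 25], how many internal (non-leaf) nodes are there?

Tree built from: [12, 16, 47, 17, 23, 3, 40, 25]
Tree (level-order array): [12, 3, 16, None, None, None, 47, 17, None, None, 23, None, 40, 25]
Rule: An internal node has at least one child.
Per-node child counts:
  node 12: 2 child(ren)
  node 3: 0 child(ren)
  node 16: 1 child(ren)
  node 47: 1 child(ren)
  node 17: 1 child(ren)
  node 23: 1 child(ren)
  node 40: 1 child(ren)
  node 25: 0 child(ren)
Matching nodes: [12, 16, 47, 17, 23, 40]
Count of internal (non-leaf) nodes: 6


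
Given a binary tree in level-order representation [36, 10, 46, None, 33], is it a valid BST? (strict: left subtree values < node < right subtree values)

Level-order array: [36, 10, 46, None, 33]
Validate using subtree bounds (lo, hi): at each node, require lo < value < hi,
then recurse left with hi=value and right with lo=value.
Preorder trace (stopping at first violation):
  at node 36 with bounds (-inf, +inf): OK
  at node 10 with bounds (-inf, 36): OK
  at node 33 with bounds (10, 36): OK
  at node 46 with bounds (36, +inf): OK
No violation found at any node.
Result: Valid BST


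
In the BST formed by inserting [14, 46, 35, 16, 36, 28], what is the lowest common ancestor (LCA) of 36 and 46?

Tree insertion order: [14, 46, 35, 16, 36, 28]
Tree (level-order array): [14, None, 46, 35, None, 16, 36, None, 28]
In a BST, the LCA of p=36, q=46 is the first node v on the
root-to-leaf path with p <= v <= q (go left if both < v, right if both > v).
Walk from root:
  at 14: both 36 and 46 > 14, go right
  at 46: 36 <= 46 <= 46, this is the LCA
LCA = 46


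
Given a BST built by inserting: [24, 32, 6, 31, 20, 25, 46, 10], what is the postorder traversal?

Tree insertion order: [24, 32, 6, 31, 20, 25, 46, 10]
Tree (level-order array): [24, 6, 32, None, 20, 31, 46, 10, None, 25]
Postorder traversal: [10, 20, 6, 25, 31, 46, 32, 24]


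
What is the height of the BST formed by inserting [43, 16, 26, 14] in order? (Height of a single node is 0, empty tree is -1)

Insertion order: [43, 16, 26, 14]
Tree (level-order array): [43, 16, None, 14, 26]
Compute height bottom-up (empty subtree = -1):
  height(14) = 1 + max(-1, -1) = 0
  height(26) = 1 + max(-1, -1) = 0
  height(16) = 1 + max(0, 0) = 1
  height(43) = 1 + max(1, -1) = 2
Height = 2


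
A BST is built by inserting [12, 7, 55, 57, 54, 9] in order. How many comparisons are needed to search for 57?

Search path for 57: 12 -> 55 -> 57
Found: True
Comparisons: 3


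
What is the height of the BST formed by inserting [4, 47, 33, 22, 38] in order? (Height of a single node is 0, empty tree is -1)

Insertion order: [4, 47, 33, 22, 38]
Tree (level-order array): [4, None, 47, 33, None, 22, 38]
Compute height bottom-up (empty subtree = -1):
  height(22) = 1 + max(-1, -1) = 0
  height(38) = 1 + max(-1, -1) = 0
  height(33) = 1 + max(0, 0) = 1
  height(47) = 1 + max(1, -1) = 2
  height(4) = 1 + max(-1, 2) = 3
Height = 3


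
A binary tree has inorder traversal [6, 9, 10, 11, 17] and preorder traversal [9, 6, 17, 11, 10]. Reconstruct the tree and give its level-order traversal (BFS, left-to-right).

Inorder:  [6, 9, 10, 11, 17]
Preorder: [9, 6, 17, 11, 10]
Algorithm: preorder visits root first, so consume preorder in order;
for each root, split the current inorder slice at that value into
left-subtree inorder and right-subtree inorder, then recurse.
Recursive splits:
  root=9; inorder splits into left=[6], right=[10, 11, 17]
  root=6; inorder splits into left=[], right=[]
  root=17; inorder splits into left=[10, 11], right=[]
  root=11; inorder splits into left=[10], right=[]
  root=10; inorder splits into left=[], right=[]
Reconstructed level-order: [9, 6, 17, 11, 10]


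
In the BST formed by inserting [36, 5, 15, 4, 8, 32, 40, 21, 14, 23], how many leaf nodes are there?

Tree built from: [36, 5, 15, 4, 8, 32, 40, 21, 14, 23]
Tree (level-order array): [36, 5, 40, 4, 15, None, None, None, None, 8, 32, None, 14, 21, None, None, None, None, 23]
Rule: A leaf has 0 children.
Per-node child counts:
  node 36: 2 child(ren)
  node 5: 2 child(ren)
  node 4: 0 child(ren)
  node 15: 2 child(ren)
  node 8: 1 child(ren)
  node 14: 0 child(ren)
  node 32: 1 child(ren)
  node 21: 1 child(ren)
  node 23: 0 child(ren)
  node 40: 0 child(ren)
Matching nodes: [4, 14, 23, 40]
Count of leaf nodes: 4


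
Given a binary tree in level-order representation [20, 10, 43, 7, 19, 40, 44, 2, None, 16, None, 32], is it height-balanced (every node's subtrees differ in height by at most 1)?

Tree (level-order array): [20, 10, 43, 7, 19, 40, 44, 2, None, 16, None, 32]
Definition: a tree is height-balanced if, at every node, |h(left) - h(right)| <= 1 (empty subtree has height -1).
Bottom-up per-node check:
  node 2: h_left=-1, h_right=-1, diff=0 [OK], height=0
  node 7: h_left=0, h_right=-1, diff=1 [OK], height=1
  node 16: h_left=-1, h_right=-1, diff=0 [OK], height=0
  node 19: h_left=0, h_right=-1, diff=1 [OK], height=1
  node 10: h_left=1, h_right=1, diff=0 [OK], height=2
  node 32: h_left=-1, h_right=-1, diff=0 [OK], height=0
  node 40: h_left=0, h_right=-1, diff=1 [OK], height=1
  node 44: h_left=-1, h_right=-1, diff=0 [OK], height=0
  node 43: h_left=1, h_right=0, diff=1 [OK], height=2
  node 20: h_left=2, h_right=2, diff=0 [OK], height=3
All nodes satisfy the balance condition.
Result: Balanced


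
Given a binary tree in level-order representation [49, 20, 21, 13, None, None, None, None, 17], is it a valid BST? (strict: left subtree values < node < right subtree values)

Level-order array: [49, 20, 21, 13, None, None, None, None, 17]
Validate using subtree bounds (lo, hi): at each node, require lo < value < hi,
then recurse left with hi=value and right with lo=value.
Preorder trace (stopping at first violation):
  at node 49 with bounds (-inf, +inf): OK
  at node 20 with bounds (-inf, 49): OK
  at node 13 with bounds (-inf, 20): OK
  at node 17 with bounds (13, 20): OK
  at node 21 with bounds (49, +inf): VIOLATION
Node 21 violates its bound: not (49 < 21 < +inf).
Result: Not a valid BST


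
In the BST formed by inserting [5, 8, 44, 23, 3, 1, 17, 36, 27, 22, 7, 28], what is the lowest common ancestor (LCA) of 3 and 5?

Tree insertion order: [5, 8, 44, 23, 3, 1, 17, 36, 27, 22, 7, 28]
Tree (level-order array): [5, 3, 8, 1, None, 7, 44, None, None, None, None, 23, None, 17, 36, None, 22, 27, None, None, None, None, 28]
In a BST, the LCA of p=3, q=5 is the first node v on the
root-to-leaf path with p <= v <= q (go left if both < v, right if both > v).
Walk from root:
  at 5: 3 <= 5 <= 5, this is the LCA
LCA = 5


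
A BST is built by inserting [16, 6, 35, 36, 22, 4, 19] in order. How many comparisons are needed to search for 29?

Search path for 29: 16 -> 35 -> 22
Found: False
Comparisons: 3


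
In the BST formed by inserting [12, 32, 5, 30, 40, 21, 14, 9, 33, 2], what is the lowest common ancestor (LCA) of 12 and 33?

Tree insertion order: [12, 32, 5, 30, 40, 21, 14, 9, 33, 2]
Tree (level-order array): [12, 5, 32, 2, 9, 30, 40, None, None, None, None, 21, None, 33, None, 14]
In a BST, the LCA of p=12, q=33 is the first node v on the
root-to-leaf path with p <= v <= q (go left if both < v, right if both > v).
Walk from root:
  at 12: 12 <= 12 <= 33, this is the LCA
LCA = 12


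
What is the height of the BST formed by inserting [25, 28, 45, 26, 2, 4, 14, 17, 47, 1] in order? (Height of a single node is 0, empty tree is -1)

Insertion order: [25, 28, 45, 26, 2, 4, 14, 17, 47, 1]
Tree (level-order array): [25, 2, 28, 1, 4, 26, 45, None, None, None, 14, None, None, None, 47, None, 17]
Compute height bottom-up (empty subtree = -1):
  height(1) = 1 + max(-1, -1) = 0
  height(17) = 1 + max(-1, -1) = 0
  height(14) = 1 + max(-1, 0) = 1
  height(4) = 1 + max(-1, 1) = 2
  height(2) = 1 + max(0, 2) = 3
  height(26) = 1 + max(-1, -1) = 0
  height(47) = 1 + max(-1, -1) = 0
  height(45) = 1 + max(-1, 0) = 1
  height(28) = 1 + max(0, 1) = 2
  height(25) = 1 + max(3, 2) = 4
Height = 4


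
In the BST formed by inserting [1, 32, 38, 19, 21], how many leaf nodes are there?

Tree built from: [1, 32, 38, 19, 21]
Tree (level-order array): [1, None, 32, 19, 38, None, 21]
Rule: A leaf has 0 children.
Per-node child counts:
  node 1: 1 child(ren)
  node 32: 2 child(ren)
  node 19: 1 child(ren)
  node 21: 0 child(ren)
  node 38: 0 child(ren)
Matching nodes: [21, 38]
Count of leaf nodes: 2


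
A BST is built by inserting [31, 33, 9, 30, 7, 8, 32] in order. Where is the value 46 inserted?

Starting tree (level order): [31, 9, 33, 7, 30, 32, None, None, 8]
Insertion path: 31 -> 33
Result: insert 46 as right child of 33
Final tree (level order): [31, 9, 33, 7, 30, 32, 46, None, 8]


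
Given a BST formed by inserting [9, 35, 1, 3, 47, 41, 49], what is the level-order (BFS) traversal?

Tree insertion order: [9, 35, 1, 3, 47, 41, 49]
Tree (level-order array): [9, 1, 35, None, 3, None, 47, None, None, 41, 49]
BFS from the root, enqueuing left then right child of each popped node:
  queue [9] -> pop 9, enqueue [1, 35], visited so far: [9]
  queue [1, 35] -> pop 1, enqueue [3], visited so far: [9, 1]
  queue [35, 3] -> pop 35, enqueue [47], visited so far: [9, 1, 35]
  queue [3, 47] -> pop 3, enqueue [none], visited so far: [9, 1, 35, 3]
  queue [47] -> pop 47, enqueue [41, 49], visited so far: [9, 1, 35, 3, 47]
  queue [41, 49] -> pop 41, enqueue [none], visited so far: [9, 1, 35, 3, 47, 41]
  queue [49] -> pop 49, enqueue [none], visited so far: [9, 1, 35, 3, 47, 41, 49]
Result: [9, 1, 35, 3, 47, 41, 49]


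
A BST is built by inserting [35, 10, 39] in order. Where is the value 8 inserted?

Starting tree (level order): [35, 10, 39]
Insertion path: 35 -> 10
Result: insert 8 as left child of 10
Final tree (level order): [35, 10, 39, 8]


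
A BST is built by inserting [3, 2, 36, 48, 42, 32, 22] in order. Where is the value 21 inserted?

Starting tree (level order): [3, 2, 36, None, None, 32, 48, 22, None, 42]
Insertion path: 3 -> 36 -> 32 -> 22
Result: insert 21 as left child of 22
Final tree (level order): [3, 2, 36, None, None, 32, 48, 22, None, 42, None, 21]


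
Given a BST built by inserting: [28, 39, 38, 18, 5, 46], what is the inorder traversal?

Tree insertion order: [28, 39, 38, 18, 5, 46]
Tree (level-order array): [28, 18, 39, 5, None, 38, 46]
Inorder traversal: [5, 18, 28, 38, 39, 46]


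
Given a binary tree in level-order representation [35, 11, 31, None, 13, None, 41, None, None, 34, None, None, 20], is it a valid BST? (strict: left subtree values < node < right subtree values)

Level-order array: [35, 11, 31, None, 13, None, 41, None, None, 34, None, None, 20]
Validate using subtree bounds (lo, hi): at each node, require lo < value < hi,
then recurse left with hi=value and right with lo=value.
Preorder trace (stopping at first violation):
  at node 35 with bounds (-inf, +inf): OK
  at node 11 with bounds (-inf, 35): OK
  at node 13 with bounds (11, 35): OK
  at node 31 with bounds (35, +inf): VIOLATION
Node 31 violates its bound: not (35 < 31 < +inf).
Result: Not a valid BST


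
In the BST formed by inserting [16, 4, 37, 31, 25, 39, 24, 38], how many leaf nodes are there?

Tree built from: [16, 4, 37, 31, 25, 39, 24, 38]
Tree (level-order array): [16, 4, 37, None, None, 31, 39, 25, None, 38, None, 24]
Rule: A leaf has 0 children.
Per-node child counts:
  node 16: 2 child(ren)
  node 4: 0 child(ren)
  node 37: 2 child(ren)
  node 31: 1 child(ren)
  node 25: 1 child(ren)
  node 24: 0 child(ren)
  node 39: 1 child(ren)
  node 38: 0 child(ren)
Matching nodes: [4, 24, 38]
Count of leaf nodes: 3


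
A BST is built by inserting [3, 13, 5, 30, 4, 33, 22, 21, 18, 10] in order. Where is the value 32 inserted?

Starting tree (level order): [3, None, 13, 5, 30, 4, 10, 22, 33, None, None, None, None, 21, None, None, None, 18]
Insertion path: 3 -> 13 -> 30 -> 33
Result: insert 32 as left child of 33
Final tree (level order): [3, None, 13, 5, 30, 4, 10, 22, 33, None, None, None, None, 21, None, 32, None, 18]


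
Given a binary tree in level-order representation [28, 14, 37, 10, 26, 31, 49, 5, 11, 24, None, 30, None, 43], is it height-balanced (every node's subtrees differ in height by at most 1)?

Tree (level-order array): [28, 14, 37, 10, 26, 31, 49, 5, 11, 24, None, 30, None, 43]
Definition: a tree is height-balanced if, at every node, |h(left) - h(right)| <= 1 (empty subtree has height -1).
Bottom-up per-node check:
  node 5: h_left=-1, h_right=-1, diff=0 [OK], height=0
  node 11: h_left=-1, h_right=-1, diff=0 [OK], height=0
  node 10: h_left=0, h_right=0, diff=0 [OK], height=1
  node 24: h_left=-1, h_right=-1, diff=0 [OK], height=0
  node 26: h_left=0, h_right=-1, diff=1 [OK], height=1
  node 14: h_left=1, h_right=1, diff=0 [OK], height=2
  node 30: h_left=-1, h_right=-1, diff=0 [OK], height=0
  node 31: h_left=0, h_right=-1, diff=1 [OK], height=1
  node 43: h_left=-1, h_right=-1, diff=0 [OK], height=0
  node 49: h_left=0, h_right=-1, diff=1 [OK], height=1
  node 37: h_left=1, h_right=1, diff=0 [OK], height=2
  node 28: h_left=2, h_right=2, diff=0 [OK], height=3
All nodes satisfy the balance condition.
Result: Balanced


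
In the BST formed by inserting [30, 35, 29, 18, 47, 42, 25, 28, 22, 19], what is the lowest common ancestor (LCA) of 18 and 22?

Tree insertion order: [30, 35, 29, 18, 47, 42, 25, 28, 22, 19]
Tree (level-order array): [30, 29, 35, 18, None, None, 47, None, 25, 42, None, 22, 28, None, None, 19]
In a BST, the LCA of p=18, q=22 is the first node v on the
root-to-leaf path with p <= v <= q (go left if both < v, right if both > v).
Walk from root:
  at 30: both 18 and 22 < 30, go left
  at 29: both 18 and 22 < 29, go left
  at 18: 18 <= 18 <= 22, this is the LCA
LCA = 18


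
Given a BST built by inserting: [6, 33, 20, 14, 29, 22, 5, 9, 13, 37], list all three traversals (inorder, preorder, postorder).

Tree insertion order: [6, 33, 20, 14, 29, 22, 5, 9, 13, 37]
Tree (level-order array): [6, 5, 33, None, None, 20, 37, 14, 29, None, None, 9, None, 22, None, None, 13]
Inorder (L, root, R): [5, 6, 9, 13, 14, 20, 22, 29, 33, 37]
Preorder (root, L, R): [6, 5, 33, 20, 14, 9, 13, 29, 22, 37]
Postorder (L, R, root): [5, 13, 9, 14, 22, 29, 20, 37, 33, 6]


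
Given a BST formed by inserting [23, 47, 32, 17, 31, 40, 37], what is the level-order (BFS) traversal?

Tree insertion order: [23, 47, 32, 17, 31, 40, 37]
Tree (level-order array): [23, 17, 47, None, None, 32, None, 31, 40, None, None, 37]
BFS from the root, enqueuing left then right child of each popped node:
  queue [23] -> pop 23, enqueue [17, 47], visited so far: [23]
  queue [17, 47] -> pop 17, enqueue [none], visited so far: [23, 17]
  queue [47] -> pop 47, enqueue [32], visited so far: [23, 17, 47]
  queue [32] -> pop 32, enqueue [31, 40], visited so far: [23, 17, 47, 32]
  queue [31, 40] -> pop 31, enqueue [none], visited so far: [23, 17, 47, 32, 31]
  queue [40] -> pop 40, enqueue [37], visited so far: [23, 17, 47, 32, 31, 40]
  queue [37] -> pop 37, enqueue [none], visited so far: [23, 17, 47, 32, 31, 40, 37]
Result: [23, 17, 47, 32, 31, 40, 37]


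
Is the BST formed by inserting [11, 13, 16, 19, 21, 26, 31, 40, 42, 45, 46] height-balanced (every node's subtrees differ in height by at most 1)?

Tree (level-order array): [11, None, 13, None, 16, None, 19, None, 21, None, 26, None, 31, None, 40, None, 42, None, 45, None, 46]
Definition: a tree is height-balanced if, at every node, |h(left) - h(right)| <= 1 (empty subtree has height -1).
Bottom-up per-node check:
  node 46: h_left=-1, h_right=-1, diff=0 [OK], height=0
  node 45: h_left=-1, h_right=0, diff=1 [OK], height=1
  node 42: h_left=-1, h_right=1, diff=2 [FAIL (|-1-1|=2 > 1)], height=2
  node 40: h_left=-1, h_right=2, diff=3 [FAIL (|-1-2|=3 > 1)], height=3
  node 31: h_left=-1, h_right=3, diff=4 [FAIL (|-1-3|=4 > 1)], height=4
  node 26: h_left=-1, h_right=4, diff=5 [FAIL (|-1-4|=5 > 1)], height=5
  node 21: h_left=-1, h_right=5, diff=6 [FAIL (|-1-5|=6 > 1)], height=6
  node 19: h_left=-1, h_right=6, diff=7 [FAIL (|-1-6|=7 > 1)], height=7
  node 16: h_left=-1, h_right=7, diff=8 [FAIL (|-1-7|=8 > 1)], height=8
  node 13: h_left=-1, h_right=8, diff=9 [FAIL (|-1-8|=9 > 1)], height=9
  node 11: h_left=-1, h_right=9, diff=10 [FAIL (|-1-9|=10 > 1)], height=10
Node 42 violates the condition: |-1 - 1| = 2 > 1.
Result: Not balanced


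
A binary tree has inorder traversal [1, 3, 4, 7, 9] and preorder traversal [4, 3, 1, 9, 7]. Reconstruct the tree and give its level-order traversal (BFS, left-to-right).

Inorder:  [1, 3, 4, 7, 9]
Preorder: [4, 3, 1, 9, 7]
Algorithm: preorder visits root first, so consume preorder in order;
for each root, split the current inorder slice at that value into
left-subtree inorder and right-subtree inorder, then recurse.
Recursive splits:
  root=4; inorder splits into left=[1, 3], right=[7, 9]
  root=3; inorder splits into left=[1], right=[]
  root=1; inorder splits into left=[], right=[]
  root=9; inorder splits into left=[7], right=[]
  root=7; inorder splits into left=[], right=[]
Reconstructed level-order: [4, 3, 9, 1, 7]


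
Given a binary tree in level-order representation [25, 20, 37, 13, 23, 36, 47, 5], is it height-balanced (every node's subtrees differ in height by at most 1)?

Tree (level-order array): [25, 20, 37, 13, 23, 36, 47, 5]
Definition: a tree is height-balanced if, at every node, |h(left) - h(right)| <= 1 (empty subtree has height -1).
Bottom-up per-node check:
  node 5: h_left=-1, h_right=-1, diff=0 [OK], height=0
  node 13: h_left=0, h_right=-1, diff=1 [OK], height=1
  node 23: h_left=-1, h_right=-1, diff=0 [OK], height=0
  node 20: h_left=1, h_right=0, diff=1 [OK], height=2
  node 36: h_left=-1, h_right=-1, diff=0 [OK], height=0
  node 47: h_left=-1, h_right=-1, diff=0 [OK], height=0
  node 37: h_left=0, h_right=0, diff=0 [OK], height=1
  node 25: h_left=2, h_right=1, diff=1 [OK], height=3
All nodes satisfy the balance condition.
Result: Balanced


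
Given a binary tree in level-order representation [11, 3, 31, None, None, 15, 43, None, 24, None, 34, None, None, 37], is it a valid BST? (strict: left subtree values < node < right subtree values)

Level-order array: [11, 3, 31, None, None, 15, 43, None, 24, None, 34, None, None, 37]
Validate using subtree bounds (lo, hi): at each node, require lo < value < hi,
then recurse left with hi=value and right with lo=value.
Preorder trace (stopping at first violation):
  at node 11 with bounds (-inf, +inf): OK
  at node 3 with bounds (-inf, 11): OK
  at node 31 with bounds (11, +inf): OK
  at node 15 with bounds (11, 31): OK
  at node 24 with bounds (15, 31): OK
  at node 43 with bounds (31, +inf): OK
  at node 34 with bounds (43, +inf): VIOLATION
Node 34 violates its bound: not (43 < 34 < +inf).
Result: Not a valid BST


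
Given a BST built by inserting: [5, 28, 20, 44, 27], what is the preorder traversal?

Tree insertion order: [5, 28, 20, 44, 27]
Tree (level-order array): [5, None, 28, 20, 44, None, 27]
Preorder traversal: [5, 28, 20, 27, 44]


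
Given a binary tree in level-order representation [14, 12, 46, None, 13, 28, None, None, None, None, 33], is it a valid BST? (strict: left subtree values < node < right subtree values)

Level-order array: [14, 12, 46, None, 13, 28, None, None, None, None, 33]
Validate using subtree bounds (lo, hi): at each node, require lo < value < hi,
then recurse left with hi=value and right with lo=value.
Preorder trace (stopping at first violation):
  at node 14 with bounds (-inf, +inf): OK
  at node 12 with bounds (-inf, 14): OK
  at node 13 with bounds (12, 14): OK
  at node 46 with bounds (14, +inf): OK
  at node 28 with bounds (14, 46): OK
  at node 33 with bounds (28, 46): OK
No violation found at any node.
Result: Valid BST


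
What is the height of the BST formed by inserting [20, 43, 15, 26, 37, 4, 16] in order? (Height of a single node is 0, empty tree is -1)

Insertion order: [20, 43, 15, 26, 37, 4, 16]
Tree (level-order array): [20, 15, 43, 4, 16, 26, None, None, None, None, None, None, 37]
Compute height bottom-up (empty subtree = -1):
  height(4) = 1 + max(-1, -1) = 0
  height(16) = 1 + max(-1, -1) = 0
  height(15) = 1 + max(0, 0) = 1
  height(37) = 1 + max(-1, -1) = 0
  height(26) = 1 + max(-1, 0) = 1
  height(43) = 1 + max(1, -1) = 2
  height(20) = 1 + max(1, 2) = 3
Height = 3


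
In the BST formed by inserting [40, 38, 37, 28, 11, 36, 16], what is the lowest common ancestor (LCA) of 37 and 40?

Tree insertion order: [40, 38, 37, 28, 11, 36, 16]
Tree (level-order array): [40, 38, None, 37, None, 28, None, 11, 36, None, 16]
In a BST, the LCA of p=37, q=40 is the first node v on the
root-to-leaf path with p <= v <= q (go left if both < v, right if both > v).
Walk from root:
  at 40: 37 <= 40 <= 40, this is the LCA
LCA = 40


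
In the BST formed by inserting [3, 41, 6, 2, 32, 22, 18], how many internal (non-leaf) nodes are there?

Tree built from: [3, 41, 6, 2, 32, 22, 18]
Tree (level-order array): [3, 2, 41, None, None, 6, None, None, 32, 22, None, 18]
Rule: An internal node has at least one child.
Per-node child counts:
  node 3: 2 child(ren)
  node 2: 0 child(ren)
  node 41: 1 child(ren)
  node 6: 1 child(ren)
  node 32: 1 child(ren)
  node 22: 1 child(ren)
  node 18: 0 child(ren)
Matching nodes: [3, 41, 6, 32, 22]
Count of internal (non-leaf) nodes: 5


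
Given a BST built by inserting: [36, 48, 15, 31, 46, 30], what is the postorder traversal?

Tree insertion order: [36, 48, 15, 31, 46, 30]
Tree (level-order array): [36, 15, 48, None, 31, 46, None, 30]
Postorder traversal: [30, 31, 15, 46, 48, 36]


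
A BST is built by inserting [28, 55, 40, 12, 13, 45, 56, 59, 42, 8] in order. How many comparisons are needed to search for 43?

Search path for 43: 28 -> 55 -> 40 -> 45 -> 42
Found: False
Comparisons: 5


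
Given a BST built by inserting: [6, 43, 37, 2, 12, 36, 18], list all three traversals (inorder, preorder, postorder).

Tree insertion order: [6, 43, 37, 2, 12, 36, 18]
Tree (level-order array): [6, 2, 43, None, None, 37, None, 12, None, None, 36, 18]
Inorder (L, root, R): [2, 6, 12, 18, 36, 37, 43]
Preorder (root, L, R): [6, 2, 43, 37, 12, 36, 18]
Postorder (L, R, root): [2, 18, 36, 12, 37, 43, 6]


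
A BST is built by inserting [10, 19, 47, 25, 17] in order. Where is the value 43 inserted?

Starting tree (level order): [10, None, 19, 17, 47, None, None, 25]
Insertion path: 10 -> 19 -> 47 -> 25
Result: insert 43 as right child of 25
Final tree (level order): [10, None, 19, 17, 47, None, None, 25, None, None, 43]


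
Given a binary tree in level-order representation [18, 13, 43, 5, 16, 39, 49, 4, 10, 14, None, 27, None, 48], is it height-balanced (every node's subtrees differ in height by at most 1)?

Tree (level-order array): [18, 13, 43, 5, 16, 39, 49, 4, 10, 14, None, 27, None, 48]
Definition: a tree is height-balanced if, at every node, |h(left) - h(right)| <= 1 (empty subtree has height -1).
Bottom-up per-node check:
  node 4: h_left=-1, h_right=-1, diff=0 [OK], height=0
  node 10: h_left=-1, h_right=-1, diff=0 [OK], height=0
  node 5: h_left=0, h_right=0, diff=0 [OK], height=1
  node 14: h_left=-1, h_right=-1, diff=0 [OK], height=0
  node 16: h_left=0, h_right=-1, diff=1 [OK], height=1
  node 13: h_left=1, h_right=1, diff=0 [OK], height=2
  node 27: h_left=-1, h_right=-1, diff=0 [OK], height=0
  node 39: h_left=0, h_right=-1, diff=1 [OK], height=1
  node 48: h_left=-1, h_right=-1, diff=0 [OK], height=0
  node 49: h_left=0, h_right=-1, diff=1 [OK], height=1
  node 43: h_left=1, h_right=1, diff=0 [OK], height=2
  node 18: h_left=2, h_right=2, diff=0 [OK], height=3
All nodes satisfy the balance condition.
Result: Balanced


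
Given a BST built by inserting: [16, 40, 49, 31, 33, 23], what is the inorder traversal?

Tree insertion order: [16, 40, 49, 31, 33, 23]
Tree (level-order array): [16, None, 40, 31, 49, 23, 33]
Inorder traversal: [16, 23, 31, 33, 40, 49]


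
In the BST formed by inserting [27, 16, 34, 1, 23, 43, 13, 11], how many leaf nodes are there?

Tree built from: [27, 16, 34, 1, 23, 43, 13, 11]
Tree (level-order array): [27, 16, 34, 1, 23, None, 43, None, 13, None, None, None, None, 11]
Rule: A leaf has 0 children.
Per-node child counts:
  node 27: 2 child(ren)
  node 16: 2 child(ren)
  node 1: 1 child(ren)
  node 13: 1 child(ren)
  node 11: 0 child(ren)
  node 23: 0 child(ren)
  node 34: 1 child(ren)
  node 43: 0 child(ren)
Matching nodes: [11, 23, 43]
Count of leaf nodes: 3


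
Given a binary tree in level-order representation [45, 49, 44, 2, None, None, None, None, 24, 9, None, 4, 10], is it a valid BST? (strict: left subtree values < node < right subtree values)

Level-order array: [45, 49, 44, 2, None, None, None, None, 24, 9, None, 4, 10]
Validate using subtree bounds (lo, hi): at each node, require lo < value < hi,
then recurse left with hi=value and right with lo=value.
Preorder trace (stopping at first violation):
  at node 45 with bounds (-inf, +inf): OK
  at node 49 with bounds (-inf, 45): VIOLATION
Node 49 violates its bound: not (-inf < 49 < 45).
Result: Not a valid BST


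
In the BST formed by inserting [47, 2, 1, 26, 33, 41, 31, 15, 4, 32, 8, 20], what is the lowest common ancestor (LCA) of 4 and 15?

Tree insertion order: [47, 2, 1, 26, 33, 41, 31, 15, 4, 32, 8, 20]
Tree (level-order array): [47, 2, None, 1, 26, None, None, 15, 33, 4, 20, 31, 41, None, 8, None, None, None, 32]
In a BST, the LCA of p=4, q=15 is the first node v on the
root-to-leaf path with p <= v <= q (go left if both < v, right if both > v).
Walk from root:
  at 47: both 4 and 15 < 47, go left
  at 2: both 4 and 15 > 2, go right
  at 26: both 4 and 15 < 26, go left
  at 15: 4 <= 15 <= 15, this is the LCA
LCA = 15


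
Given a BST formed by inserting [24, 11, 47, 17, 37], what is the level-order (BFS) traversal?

Tree insertion order: [24, 11, 47, 17, 37]
Tree (level-order array): [24, 11, 47, None, 17, 37]
BFS from the root, enqueuing left then right child of each popped node:
  queue [24] -> pop 24, enqueue [11, 47], visited so far: [24]
  queue [11, 47] -> pop 11, enqueue [17], visited so far: [24, 11]
  queue [47, 17] -> pop 47, enqueue [37], visited so far: [24, 11, 47]
  queue [17, 37] -> pop 17, enqueue [none], visited so far: [24, 11, 47, 17]
  queue [37] -> pop 37, enqueue [none], visited so far: [24, 11, 47, 17, 37]
Result: [24, 11, 47, 17, 37]


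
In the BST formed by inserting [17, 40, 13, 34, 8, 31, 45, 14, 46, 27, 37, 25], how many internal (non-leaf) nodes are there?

Tree built from: [17, 40, 13, 34, 8, 31, 45, 14, 46, 27, 37, 25]
Tree (level-order array): [17, 13, 40, 8, 14, 34, 45, None, None, None, None, 31, 37, None, 46, 27, None, None, None, None, None, 25]
Rule: An internal node has at least one child.
Per-node child counts:
  node 17: 2 child(ren)
  node 13: 2 child(ren)
  node 8: 0 child(ren)
  node 14: 0 child(ren)
  node 40: 2 child(ren)
  node 34: 2 child(ren)
  node 31: 1 child(ren)
  node 27: 1 child(ren)
  node 25: 0 child(ren)
  node 37: 0 child(ren)
  node 45: 1 child(ren)
  node 46: 0 child(ren)
Matching nodes: [17, 13, 40, 34, 31, 27, 45]
Count of internal (non-leaf) nodes: 7


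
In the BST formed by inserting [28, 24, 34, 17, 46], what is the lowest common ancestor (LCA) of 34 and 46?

Tree insertion order: [28, 24, 34, 17, 46]
Tree (level-order array): [28, 24, 34, 17, None, None, 46]
In a BST, the LCA of p=34, q=46 is the first node v on the
root-to-leaf path with p <= v <= q (go left if both < v, right if both > v).
Walk from root:
  at 28: both 34 and 46 > 28, go right
  at 34: 34 <= 34 <= 46, this is the LCA
LCA = 34


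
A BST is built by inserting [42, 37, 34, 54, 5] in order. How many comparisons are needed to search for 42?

Search path for 42: 42
Found: True
Comparisons: 1


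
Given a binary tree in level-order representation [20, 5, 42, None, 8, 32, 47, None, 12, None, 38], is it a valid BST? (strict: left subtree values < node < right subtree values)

Level-order array: [20, 5, 42, None, 8, 32, 47, None, 12, None, 38]
Validate using subtree bounds (lo, hi): at each node, require lo < value < hi,
then recurse left with hi=value and right with lo=value.
Preorder trace (stopping at first violation):
  at node 20 with bounds (-inf, +inf): OK
  at node 5 with bounds (-inf, 20): OK
  at node 8 with bounds (5, 20): OK
  at node 12 with bounds (8, 20): OK
  at node 42 with bounds (20, +inf): OK
  at node 32 with bounds (20, 42): OK
  at node 38 with bounds (32, 42): OK
  at node 47 with bounds (42, +inf): OK
No violation found at any node.
Result: Valid BST


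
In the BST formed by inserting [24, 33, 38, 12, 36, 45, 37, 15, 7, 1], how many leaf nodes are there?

Tree built from: [24, 33, 38, 12, 36, 45, 37, 15, 7, 1]
Tree (level-order array): [24, 12, 33, 7, 15, None, 38, 1, None, None, None, 36, 45, None, None, None, 37]
Rule: A leaf has 0 children.
Per-node child counts:
  node 24: 2 child(ren)
  node 12: 2 child(ren)
  node 7: 1 child(ren)
  node 1: 0 child(ren)
  node 15: 0 child(ren)
  node 33: 1 child(ren)
  node 38: 2 child(ren)
  node 36: 1 child(ren)
  node 37: 0 child(ren)
  node 45: 0 child(ren)
Matching nodes: [1, 15, 37, 45]
Count of leaf nodes: 4


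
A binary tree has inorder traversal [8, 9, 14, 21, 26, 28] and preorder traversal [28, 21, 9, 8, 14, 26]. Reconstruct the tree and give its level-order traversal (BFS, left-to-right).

Inorder:  [8, 9, 14, 21, 26, 28]
Preorder: [28, 21, 9, 8, 14, 26]
Algorithm: preorder visits root first, so consume preorder in order;
for each root, split the current inorder slice at that value into
left-subtree inorder and right-subtree inorder, then recurse.
Recursive splits:
  root=28; inorder splits into left=[8, 9, 14, 21, 26], right=[]
  root=21; inorder splits into left=[8, 9, 14], right=[26]
  root=9; inorder splits into left=[8], right=[14]
  root=8; inorder splits into left=[], right=[]
  root=14; inorder splits into left=[], right=[]
  root=26; inorder splits into left=[], right=[]
Reconstructed level-order: [28, 21, 9, 26, 8, 14]


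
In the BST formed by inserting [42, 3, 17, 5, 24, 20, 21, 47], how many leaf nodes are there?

Tree built from: [42, 3, 17, 5, 24, 20, 21, 47]
Tree (level-order array): [42, 3, 47, None, 17, None, None, 5, 24, None, None, 20, None, None, 21]
Rule: A leaf has 0 children.
Per-node child counts:
  node 42: 2 child(ren)
  node 3: 1 child(ren)
  node 17: 2 child(ren)
  node 5: 0 child(ren)
  node 24: 1 child(ren)
  node 20: 1 child(ren)
  node 21: 0 child(ren)
  node 47: 0 child(ren)
Matching nodes: [5, 21, 47]
Count of leaf nodes: 3


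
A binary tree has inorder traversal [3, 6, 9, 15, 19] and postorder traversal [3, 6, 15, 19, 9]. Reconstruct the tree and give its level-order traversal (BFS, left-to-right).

Inorder:   [3, 6, 9, 15, 19]
Postorder: [3, 6, 15, 19, 9]
Algorithm: postorder visits root last, so walk postorder right-to-left;
each value is the root of the current inorder slice — split it at that
value, recurse on the right subtree first, then the left.
Recursive splits:
  root=9; inorder splits into left=[3, 6], right=[15, 19]
  root=19; inorder splits into left=[15], right=[]
  root=15; inorder splits into left=[], right=[]
  root=6; inorder splits into left=[3], right=[]
  root=3; inorder splits into left=[], right=[]
Reconstructed level-order: [9, 6, 19, 3, 15]


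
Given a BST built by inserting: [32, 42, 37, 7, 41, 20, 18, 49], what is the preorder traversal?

Tree insertion order: [32, 42, 37, 7, 41, 20, 18, 49]
Tree (level-order array): [32, 7, 42, None, 20, 37, 49, 18, None, None, 41]
Preorder traversal: [32, 7, 20, 18, 42, 37, 41, 49]


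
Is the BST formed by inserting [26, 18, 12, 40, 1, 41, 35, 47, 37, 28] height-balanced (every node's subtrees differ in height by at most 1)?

Tree (level-order array): [26, 18, 40, 12, None, 35, 41, 1, None, 28, 37, None, 47]
Definition: a tree is height-balanced if, at every node, |h(left) - h(right)| <= 1 (empty subtree has height -1).
Bottom-up per-node check:
  node 1: h_left=-1, h_right=-1, diff=0 [OK], height=0
  node 12: h_left=0, h_right=-1, diff=1 [OK], height=1
  node 18: h_left=1, h_right=-1, diff=2 [FAIL (|1--1|=2 > 1)], height=2
  node 28: h_left=-1, h_right=-1, diff=0 [OK], height=0
  node 37: h_left=-1, h_right=-1, diff=0 [OK], height=0
  node 35: h_left=0, h_right=0, diff=0 [OK], height=1
  node 47: h_left=-1, h_right=-1, diff=0 [OK], height=0
  node 41: h_left=-1, h_right=0, diff=1 [OK], height=1
  node 40: h_left=1, h_right=1, diff=0 [OK], height=2
  node 26: h_left=2, h_right=2, diff=0 [OK], height=3
Node 18 violates the condition: |1 - -1| = 2 > 1.
Result: Not balanced


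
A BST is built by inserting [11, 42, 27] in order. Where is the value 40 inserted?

Starting tree (level order): [11, None, 42, 27]
Insertion path: 11 -> 42 -> 27
Result: insert 40 as right child of 27
Final tree (level order): [11, None, 42, 27, None, None, 40]


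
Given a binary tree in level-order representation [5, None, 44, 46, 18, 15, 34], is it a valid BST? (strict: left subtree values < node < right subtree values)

Level-order array: [5, None, 44, 46, 18, 15, 34]
Validate using subtree bounds (lo, hi): at each node, require lo < value < hi,
then recurse left with hi=value and right with lo=value.
Preorder trace (stopping at first violation):
  at node 5 with bounds (-inf, +inf): OK
  at node 44 with bounds (5, +inf): OK
  at node 46 with bounds (5, 44): VIOLATION
Node 46 violates its bound: not (5 < 46 < 44).
Result: Not a valid BST


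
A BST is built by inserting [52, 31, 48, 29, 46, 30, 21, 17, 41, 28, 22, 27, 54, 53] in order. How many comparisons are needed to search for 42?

Search path for 42: 52 -> 31 -> 48 -> 46 -> 41
Found: False
Comparisons: 5


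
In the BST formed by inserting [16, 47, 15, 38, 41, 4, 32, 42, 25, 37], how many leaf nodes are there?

Tree built from: [16, 47, 15, 38, 41, 4, 32, 42, 25, 37]
Tree (level-order array): [16, 15, 47, 4, None, 38, None, None, None, 32, 41, 25, 37, None, 42]
Rule: A leaf has 0 children.
Per-node child counts:
  node 16: 2 child(ren)
  node 15: 1 child(ren)
  node 4: 0 child(ren)
  node 47: 1 child(ren)
  node 38: 2 child(ren)
  node 32: 2 child(ren)
  node 25: 0 child(ren)
  node 37: 0 child(ren)
  node 41: 1 child(ren)
  node 42: 0 child(ren)
Matching nodes: [4, 25, 37, 42]
Count of leaf nodes: 4


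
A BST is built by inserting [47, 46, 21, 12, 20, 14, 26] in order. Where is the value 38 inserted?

Starting tree (level order): [47, 46, None, 21, None, 12, 26, None, 20, None, None, 14]
Insertion path: 47 -> 46 -> 21 -> 26
Result: insert 38 as right child of 26
Final tree (level order): [47, 46, None, 21, None, 12, 26, None, 20, None, 38, 14]


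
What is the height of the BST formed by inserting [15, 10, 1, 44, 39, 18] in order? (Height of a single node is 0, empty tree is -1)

Insertion order: [15, 10, 1, 44, 39, 18]
Tree (level-order array): [15, 10, 44, 1, None, 39, None, None, None, 18]
Compute height bottom-up (empty subtree = -1):
  height(1) = 1 + max(-1, -1) = 0
  height(10) = 1 + max(0, -1) = 1
  height(18) = 1 + max(-1, -1) = 0
  height(39) = 1 + max(0, -1) = 1
  height(44) = 1 + max(1, -1) = 2
  height(15) = 1 + max(1, 2) = 3
Height = 3


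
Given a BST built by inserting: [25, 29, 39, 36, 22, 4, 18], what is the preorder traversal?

Tree insertion order: [25, 29, 39, 36, 22, 4, 18]
Tree (level-order array): [25, 22, 29, 4, None, None, 39, None, 18, 36]
Preorder traversal: [25, 22, 4, 18, 29, 39, 36]


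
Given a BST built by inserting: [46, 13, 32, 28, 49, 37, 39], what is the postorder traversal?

Tree insertion order: [46, 13, 32, 28, 49, 37, 39]
Tree (level-order array): [46, 13, 49, None, 32, None, None, 28, 37, None, None, None, 39]
Postorder traversal: [28, 39, 37, 32, 13, 49, 46]


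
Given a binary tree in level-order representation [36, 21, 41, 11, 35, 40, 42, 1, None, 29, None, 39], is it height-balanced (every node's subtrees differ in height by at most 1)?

Tree (level-order array): [36, 21, 41, 11, 35, 40, 42, 1, None, 29, None, 39]
Definition: a tree is height-balanced if, at every node, |h(left) - h(right)| <= 1 (empty subtree has height -1).
Bottom-up per-node check:
  node 1: h_left=-1, h_right=-1, diff=0 [OK], height=0
  node 11: h_left=0, h_right=-1, diff=1 [OK], height=1
  node 29: h_left=-1, h_right=-1, diff=0 [OK], height=0
  node 35: h_left=0, h_right=-1, diff=1 [OK], height=1
  node 21: h_left=1, h_right=1, diff=0 [OK], height=2
  node 39: h_left=-1, h_right=-1, diff=0 [OK], height=0
  node 40: h_left=0, h_right=-1, diff=1 [OK], height=1
  node 42: h_left=-1, h_right=-1, diff=0 [OK], height=0
  node 41: h_left=1, h_right=0, diff=1 [OK], height=2
  node 36: h_left=2, h_right=2, diff=0 [OK], height=3
All nodes satisfy the balance condition.
Result: Balanced
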